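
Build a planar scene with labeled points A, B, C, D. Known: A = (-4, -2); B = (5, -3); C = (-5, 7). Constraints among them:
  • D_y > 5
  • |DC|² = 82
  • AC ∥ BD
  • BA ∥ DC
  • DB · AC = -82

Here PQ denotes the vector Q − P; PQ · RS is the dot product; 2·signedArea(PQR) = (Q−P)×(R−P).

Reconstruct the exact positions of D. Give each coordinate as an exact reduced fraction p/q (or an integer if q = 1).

1. D_x = 4  [BA ∥ DC ∩ AC ∥ BD]
2. D_y = 6  [BA ∥ DC ∩ AC ∥ BD]
   → D = (4, 6)

D = (4, 6)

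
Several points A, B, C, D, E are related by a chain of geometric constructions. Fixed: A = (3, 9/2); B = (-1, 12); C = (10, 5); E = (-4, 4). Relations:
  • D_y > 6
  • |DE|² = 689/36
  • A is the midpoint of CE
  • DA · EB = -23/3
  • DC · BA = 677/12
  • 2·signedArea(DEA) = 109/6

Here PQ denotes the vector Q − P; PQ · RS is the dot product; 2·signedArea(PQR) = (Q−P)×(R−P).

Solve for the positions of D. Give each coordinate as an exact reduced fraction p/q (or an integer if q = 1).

1. D_x = -2/3  [DA · EB = -23/3 ∩ DC · BA = 677/12]
2. D_y = 41/6  [DA · EB = -23/3 ∩ DC · BA = 677/12]
   → D = (-2/3, 41/6)

D = (-2/3, 41/6)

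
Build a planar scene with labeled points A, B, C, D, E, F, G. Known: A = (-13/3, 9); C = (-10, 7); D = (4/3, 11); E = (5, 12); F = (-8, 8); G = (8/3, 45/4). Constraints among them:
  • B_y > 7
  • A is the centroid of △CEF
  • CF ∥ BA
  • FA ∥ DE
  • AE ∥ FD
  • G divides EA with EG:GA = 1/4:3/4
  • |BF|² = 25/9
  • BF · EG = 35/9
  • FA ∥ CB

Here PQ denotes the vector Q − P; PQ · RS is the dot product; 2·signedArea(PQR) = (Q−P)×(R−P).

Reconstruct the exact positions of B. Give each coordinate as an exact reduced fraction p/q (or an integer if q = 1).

B = (-19/3, 8)

1. B_x = -19/3  [CF ∥ BA ∩ FA ∥ CB]
2. B_y = 8  [CF ∥ BA ∩ FA ∥ CB]
   → B = (-19/3, 8)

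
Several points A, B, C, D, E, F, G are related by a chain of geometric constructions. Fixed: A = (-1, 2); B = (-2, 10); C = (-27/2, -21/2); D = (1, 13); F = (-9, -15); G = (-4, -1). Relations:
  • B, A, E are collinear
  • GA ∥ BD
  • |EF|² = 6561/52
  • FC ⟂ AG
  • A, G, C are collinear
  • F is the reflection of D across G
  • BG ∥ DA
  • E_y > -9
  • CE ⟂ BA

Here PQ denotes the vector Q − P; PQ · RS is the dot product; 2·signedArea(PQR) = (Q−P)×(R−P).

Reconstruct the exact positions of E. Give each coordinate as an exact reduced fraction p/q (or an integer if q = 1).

1. E_x = 9/26  [B, A, E are collinear ∩ CE ⟂ BA]
2. E_y = -114/13  [B, A, E are collinear ∩ CE ⟂ BA]
   → E = (9/26, -114/13)

E = (9/26, -114/13)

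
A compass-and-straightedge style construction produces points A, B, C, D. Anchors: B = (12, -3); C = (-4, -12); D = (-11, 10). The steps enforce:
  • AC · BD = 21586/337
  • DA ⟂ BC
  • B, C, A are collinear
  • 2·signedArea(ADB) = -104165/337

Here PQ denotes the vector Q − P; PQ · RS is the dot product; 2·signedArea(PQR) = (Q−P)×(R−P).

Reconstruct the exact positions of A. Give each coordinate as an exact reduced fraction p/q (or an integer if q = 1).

1. A_x = 28/337  [B, C, A are collinear ∩ DA ⟂ BC]
2. A_y = -3270/337  [B, C, A are collinear ∩ DA ⟂ BC]
   → A = (28/337, -3270/337)

A = (28/337, -3270/337)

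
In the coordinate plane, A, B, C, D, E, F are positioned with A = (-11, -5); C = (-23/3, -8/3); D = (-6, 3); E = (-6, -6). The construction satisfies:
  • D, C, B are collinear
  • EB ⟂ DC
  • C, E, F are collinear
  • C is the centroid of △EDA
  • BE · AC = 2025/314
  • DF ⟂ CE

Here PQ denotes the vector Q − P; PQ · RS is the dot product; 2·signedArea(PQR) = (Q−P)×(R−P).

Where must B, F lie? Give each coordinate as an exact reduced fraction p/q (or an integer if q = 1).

1. B_x = -2649/314  [D, C, B are collinear ∩ EB ⟂ DC]
2. B_y = -1659/314  [D, C, B are collinear ∩ EB ⟂ DC]
   → B = (-2649/314, -1659/314)
3. F_x = -48/5  [C, E, F are collinear ∩ DF ⟂ CE]
4. F_y = 6/5  [C, E, F are collinear ∩ DF ⟂ CE]
   → F = (-48/5, 6/5)

B = (-2649/314, -1659/314)
F = (-48/5, 6/5)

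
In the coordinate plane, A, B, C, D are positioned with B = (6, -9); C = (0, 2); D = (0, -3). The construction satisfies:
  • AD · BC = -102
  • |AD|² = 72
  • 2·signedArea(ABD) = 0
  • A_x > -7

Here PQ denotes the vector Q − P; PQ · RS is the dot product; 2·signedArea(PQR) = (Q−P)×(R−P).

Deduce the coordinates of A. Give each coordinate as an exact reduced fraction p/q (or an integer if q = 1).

A = (-6, 3)

1. A_x = -6  [2·signedArea(ABD) = 0 ∩ AD · BC = -102]
2. A_y = 3  [2·signedArea(ABD) = 0 ∩ AD · BC = -102]
   → A = (-6, 3)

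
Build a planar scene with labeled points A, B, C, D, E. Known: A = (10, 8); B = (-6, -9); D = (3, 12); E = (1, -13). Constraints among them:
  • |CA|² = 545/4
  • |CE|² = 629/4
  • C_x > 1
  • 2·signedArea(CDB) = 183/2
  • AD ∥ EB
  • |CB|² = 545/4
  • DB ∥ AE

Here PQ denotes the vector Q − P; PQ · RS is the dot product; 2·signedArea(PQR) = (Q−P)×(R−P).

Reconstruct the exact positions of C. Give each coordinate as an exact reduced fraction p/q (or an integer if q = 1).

1. C_x = 2  [line 21·x + -9·y + -93/2 = 0 ∩ |CE|² = 629/4]
2. C_y = -1/2  [line 21·x + -9·y + -93/2 = 0 ∩ |CE|² = 629/4]
   → C = (2, -1/2)

C = (2, -1/2)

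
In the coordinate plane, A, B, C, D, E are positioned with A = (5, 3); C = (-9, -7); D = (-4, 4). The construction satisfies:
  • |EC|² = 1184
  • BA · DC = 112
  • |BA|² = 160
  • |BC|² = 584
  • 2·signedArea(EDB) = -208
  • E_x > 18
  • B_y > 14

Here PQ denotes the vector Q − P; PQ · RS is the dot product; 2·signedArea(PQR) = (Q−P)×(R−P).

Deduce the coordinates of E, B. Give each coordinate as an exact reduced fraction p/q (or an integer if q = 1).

B = (1, 15)
E = (19, 13)

1. B_x = 1  [line 5·x + 11·y + -170 = 0 ∩ |BC|² = 584]
2. B_y = 15  [line 5·x + 11·y + -170 = 0 ∩ |BC|² = 584]
   → B = (1, 15)
3. E_x = 19  [line -11·x + 5·y + 144 = 0 ∩ |EC|² = 1184]
4. E_y = 13  [line -11·x + 5·y + 144 = 0 ∩ |EC|² = 1184]
   → E = (19, 13)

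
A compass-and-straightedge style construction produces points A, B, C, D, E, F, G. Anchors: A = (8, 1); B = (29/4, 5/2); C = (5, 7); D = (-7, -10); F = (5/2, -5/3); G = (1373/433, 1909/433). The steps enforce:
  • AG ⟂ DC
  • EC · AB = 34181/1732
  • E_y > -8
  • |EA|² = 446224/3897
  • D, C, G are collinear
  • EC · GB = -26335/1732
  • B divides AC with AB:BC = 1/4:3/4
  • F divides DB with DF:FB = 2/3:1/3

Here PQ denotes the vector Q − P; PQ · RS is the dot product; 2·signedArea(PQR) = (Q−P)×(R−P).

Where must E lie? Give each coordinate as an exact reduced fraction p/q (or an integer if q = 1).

1. E_x = 792/433  [EC · GB = -26335/1732 ∩ EC · AB = 34181/1732]
2. E_y = -10057/1299  [EC · GB = -26335/1732 ∩ EC · AB = 34181/1732]
   → E = (792/433, -10057/1299)

E = (792/433, -10057/1299)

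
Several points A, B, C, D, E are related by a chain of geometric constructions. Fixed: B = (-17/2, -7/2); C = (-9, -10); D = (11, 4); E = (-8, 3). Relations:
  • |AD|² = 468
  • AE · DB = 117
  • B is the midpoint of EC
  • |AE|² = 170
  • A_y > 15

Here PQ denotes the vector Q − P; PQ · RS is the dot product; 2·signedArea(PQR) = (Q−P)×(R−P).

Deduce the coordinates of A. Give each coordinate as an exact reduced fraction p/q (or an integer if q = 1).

1. A_x = -7  [line 39/2·x + 15/2·y + 33/2 = 0 ∩ |AE|² = 170]
2. A_y = 16  [line 39/2·x + 15/2·y + 33/2 = 0 ∩ |AE|² = 170]
   → A = (-7, 16)

A = (-7, 16)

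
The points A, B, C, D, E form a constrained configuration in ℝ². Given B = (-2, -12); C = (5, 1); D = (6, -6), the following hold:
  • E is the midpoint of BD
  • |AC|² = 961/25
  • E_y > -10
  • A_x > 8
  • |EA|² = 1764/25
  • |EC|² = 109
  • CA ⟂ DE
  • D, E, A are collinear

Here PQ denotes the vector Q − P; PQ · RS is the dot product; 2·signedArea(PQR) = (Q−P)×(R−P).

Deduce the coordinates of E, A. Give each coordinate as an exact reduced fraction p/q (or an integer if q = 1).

1. E_x = 2  [E is the midpoint of BD]
2. E_y = -9  [E is the midpoint of BD]
   → E = (2, -9)
3. A_x = 218/25  [D, E, A are collinear ∩ CA ⟂ DE]
4. A_y = -99/25  [D, E, A are collinear ∩ CA ⟂ DE]
   → A = (218/25, -99/25)

A = (218/25, -99/25)
E = (2, -9)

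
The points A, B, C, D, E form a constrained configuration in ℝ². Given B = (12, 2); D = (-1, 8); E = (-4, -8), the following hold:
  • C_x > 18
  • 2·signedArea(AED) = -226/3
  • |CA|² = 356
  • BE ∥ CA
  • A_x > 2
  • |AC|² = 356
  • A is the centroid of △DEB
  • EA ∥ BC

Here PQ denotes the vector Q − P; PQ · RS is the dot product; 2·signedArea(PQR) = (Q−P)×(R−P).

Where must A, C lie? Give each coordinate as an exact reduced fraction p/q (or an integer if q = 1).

1. A_x = 7/3  [A is the centroid of △DEB]
2. A_y = 2/3  [A is the centroid of △DEB]
   → A = (7/3, 2/3)
3. C_x = 55/3  [BE ∥ CA ∩ EA ∥ BC]
4. C_y = 32/3  [BE ∥ CA ∩ EA ∥ BC]
   → C = (55/3, 32/3)

A = (7/3, 2/3)
C = (55/3, 32/3)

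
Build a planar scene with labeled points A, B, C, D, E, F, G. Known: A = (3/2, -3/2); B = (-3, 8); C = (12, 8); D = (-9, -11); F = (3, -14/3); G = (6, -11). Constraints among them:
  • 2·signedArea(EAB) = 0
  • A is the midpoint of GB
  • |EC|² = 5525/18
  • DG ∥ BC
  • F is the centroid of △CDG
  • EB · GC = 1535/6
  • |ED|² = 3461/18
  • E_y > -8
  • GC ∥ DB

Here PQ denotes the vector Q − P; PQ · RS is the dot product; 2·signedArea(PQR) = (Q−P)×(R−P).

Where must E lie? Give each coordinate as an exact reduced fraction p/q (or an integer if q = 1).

1. E_x = 9/2  [2·signedArea(EAB) = 0 ∩ EB · GC = 1535/6]
2. E_y = -47/6  [2·signedArea(EAB) = 0 ∩ EB · GC = 1535/6]
   → E = (9/2, -47/6)

E = (9/2, -47/6)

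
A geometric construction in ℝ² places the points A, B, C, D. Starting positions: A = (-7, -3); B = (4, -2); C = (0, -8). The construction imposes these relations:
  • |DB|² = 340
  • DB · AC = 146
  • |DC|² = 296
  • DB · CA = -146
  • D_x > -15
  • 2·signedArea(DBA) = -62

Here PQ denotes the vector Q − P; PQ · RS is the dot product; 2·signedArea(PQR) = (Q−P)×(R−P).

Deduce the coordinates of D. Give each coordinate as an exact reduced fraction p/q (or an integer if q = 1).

D = (-14, 2)

1. D_x = -14  [2·signedArea(DBA) = -62 ∩ DB · CA = -146]
2. D_y = 2  [2·signedArea(DBA) = -62 ∩ DB · CA = -146]
   → D = (-14, 2)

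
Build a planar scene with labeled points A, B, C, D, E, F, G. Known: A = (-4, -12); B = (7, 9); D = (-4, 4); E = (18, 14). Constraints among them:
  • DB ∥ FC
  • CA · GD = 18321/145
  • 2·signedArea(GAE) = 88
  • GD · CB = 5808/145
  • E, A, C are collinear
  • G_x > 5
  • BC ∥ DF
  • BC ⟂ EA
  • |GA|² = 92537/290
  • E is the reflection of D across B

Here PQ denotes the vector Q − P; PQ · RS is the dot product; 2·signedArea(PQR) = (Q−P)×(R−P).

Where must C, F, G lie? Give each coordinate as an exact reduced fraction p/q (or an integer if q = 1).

1. C_x = 1587/145  [E, A, C are collinear ∩ BC ⟂ EA]
2. C_y = 821/145  [E, A, C are collinear ∩ BC ⟂ EA]
   → C = (1587/145, 821/145)
3. F_x = -8/145  [DB ∥ FC ∩ BC ∥ DF]
4. F_y = 96/145  [DB ∥ FC ∩ BC ∥ DF]
   → F = (-8/145, 96/145)
5. G_x = 1579/290  [GD · CB = 5808/145 ∩ CA · GD = 18321/145]
6. G_y = 917/290  [GD · CB = 5808/145 ∩ CA · GD = 18321/145]
   → G = (1579/290, 917/290)

C = (1587/145, 821/145)
F = (-8/145, 96/145)
G = (1579/290, 917/290)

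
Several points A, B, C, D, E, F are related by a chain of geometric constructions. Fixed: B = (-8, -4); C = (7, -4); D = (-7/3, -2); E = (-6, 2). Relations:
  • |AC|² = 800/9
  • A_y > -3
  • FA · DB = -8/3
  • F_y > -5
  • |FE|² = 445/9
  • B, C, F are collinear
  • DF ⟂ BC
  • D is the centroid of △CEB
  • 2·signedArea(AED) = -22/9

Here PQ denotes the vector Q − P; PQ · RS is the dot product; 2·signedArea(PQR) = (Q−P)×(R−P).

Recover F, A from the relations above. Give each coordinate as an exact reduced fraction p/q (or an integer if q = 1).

A = (-7/3, -8/3)
F = (-7/3, -4)

1. F_x = -7/3  [B, C, F are collinear ∩ DF ⟂ BC]
2. F_y = -4  [B, C, F are collinear ∩ DF ⟂ BC]
   → F = (-7/3, -4)
3. A_x = -7/3  [2·signedArea(AED) = -22/9 ∩ FA · DB = -8/3]
4. A_y = -8/3  [2·signedArea(AED) = -22/9 ∩ FA · DB = -8/3]
   → A = (-7/3, -8/3)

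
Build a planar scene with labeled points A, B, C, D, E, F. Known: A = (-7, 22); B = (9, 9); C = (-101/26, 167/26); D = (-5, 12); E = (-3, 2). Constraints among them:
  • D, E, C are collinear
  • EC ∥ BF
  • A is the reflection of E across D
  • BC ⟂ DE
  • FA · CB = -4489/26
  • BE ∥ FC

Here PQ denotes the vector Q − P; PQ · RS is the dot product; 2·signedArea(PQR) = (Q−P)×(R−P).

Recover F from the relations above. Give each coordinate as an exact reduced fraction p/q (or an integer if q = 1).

1. F_x = 211/26  [BE ∥ FC ∩ EC ∥ BF]
2. F_y = 349/26  [BE ∥ FC ∩ EC ∥ BF]
   → F = (211/26, 349/26)

F = (211/26, 349/26)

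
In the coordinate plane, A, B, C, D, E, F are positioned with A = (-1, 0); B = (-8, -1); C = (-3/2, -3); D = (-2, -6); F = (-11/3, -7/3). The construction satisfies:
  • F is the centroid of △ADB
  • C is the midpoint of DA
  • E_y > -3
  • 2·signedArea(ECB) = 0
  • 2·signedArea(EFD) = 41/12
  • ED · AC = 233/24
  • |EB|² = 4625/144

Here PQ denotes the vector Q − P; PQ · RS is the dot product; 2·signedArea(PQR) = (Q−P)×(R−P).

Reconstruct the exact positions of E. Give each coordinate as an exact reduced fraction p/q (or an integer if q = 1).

1. E_x = -31/12  [2·signedArea(ECB) = 0 ∩ ED · AC = 233/24]
2. E_y = -8/3  [2·signedArea(ECB) = 0 ∩ ED · AC = 233/24]
   → E = (-31/12, -8/3)

E = (-31/12, -8/3)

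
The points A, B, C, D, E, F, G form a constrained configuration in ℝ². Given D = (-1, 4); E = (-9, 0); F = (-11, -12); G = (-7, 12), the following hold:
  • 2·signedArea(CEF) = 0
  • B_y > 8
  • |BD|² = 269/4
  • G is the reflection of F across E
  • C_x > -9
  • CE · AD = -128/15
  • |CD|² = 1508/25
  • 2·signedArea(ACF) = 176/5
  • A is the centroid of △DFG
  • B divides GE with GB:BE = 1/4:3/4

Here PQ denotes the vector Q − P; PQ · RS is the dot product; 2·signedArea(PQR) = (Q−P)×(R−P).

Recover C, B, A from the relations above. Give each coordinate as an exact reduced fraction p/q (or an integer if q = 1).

1. B_x = -15/2  [B divides GE with GB:BE = 1/4:3/4]
2. B_y = 9  [B divides GE with GB:BE = 1/4:3/4]
   → B = (-15/2, 9)
3. A_x = -19/3  [A is the centroid of △DFG]
4. A_y = 4/3  [A is the centroid of △DFG]
   → A = (-19/3, 4/3)
5. C_x = -43/5  [2·signedArea(CEF) = 0 ∩ 2·signedArea(ACF) = 176/5]
6. C_y = 12/5  [2·signedArea(CEF) = 0 ∩ 2·signedArea(ACF) = 176/5]
   → C = (-43/5, 12/5)

A = (-19/3, 4/3)
B = (-15/2, 9)
C = (-43/5, 12/5)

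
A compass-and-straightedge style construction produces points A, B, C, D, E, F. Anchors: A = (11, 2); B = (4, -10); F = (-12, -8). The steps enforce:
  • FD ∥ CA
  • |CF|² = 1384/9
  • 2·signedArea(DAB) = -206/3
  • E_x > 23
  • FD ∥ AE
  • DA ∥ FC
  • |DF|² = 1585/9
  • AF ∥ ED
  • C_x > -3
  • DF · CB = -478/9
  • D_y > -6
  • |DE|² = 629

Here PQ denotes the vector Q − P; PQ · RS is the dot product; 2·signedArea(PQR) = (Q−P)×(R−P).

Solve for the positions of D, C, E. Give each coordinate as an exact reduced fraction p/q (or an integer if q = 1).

C = (-2, -2/3)
D = (1, -16/3)
E = (24, 14/3)

1. D_x = 1  [line 12·x + -7·y + -148/3 = 0 ∩ |DF|² = 1585/9]
2. D_y = -16/3  [line 12·x + -7·y + -148/3 = 0 ∩ |DF|² = 1585/9]
   → D = (1, -16/3)
3. C_x = -2  [FD ∥ CA ∩ DA ∥ FC]
4. C_y = -2/3  [FD ∥ CA ∩ DA ∥ FC]
   → C = (-2, -2/3)
5. E_x = 24  [AF ∥ ED ∩ FD ∥ AE]
6. E_y = 14/3  [AF ∥ ED ∩ FD ∥ AE]
   → E = (24, 14/3)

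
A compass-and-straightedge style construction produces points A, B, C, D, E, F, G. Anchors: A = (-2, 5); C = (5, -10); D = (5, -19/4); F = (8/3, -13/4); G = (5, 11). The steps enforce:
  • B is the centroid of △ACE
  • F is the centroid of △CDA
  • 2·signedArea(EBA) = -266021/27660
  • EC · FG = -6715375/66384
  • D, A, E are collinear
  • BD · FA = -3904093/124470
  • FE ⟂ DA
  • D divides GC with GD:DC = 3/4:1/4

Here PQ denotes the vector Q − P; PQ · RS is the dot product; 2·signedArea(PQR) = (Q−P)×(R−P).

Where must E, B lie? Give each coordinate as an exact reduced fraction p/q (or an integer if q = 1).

1. E_x = 24173/6915  [D, A, E are collinear ∩ FE ⟂ DA]
2. E_y = -24477/9220  [D, A, E are collinear ∩ FE ⟂ DA]
   → E = (24173/6915, -24477/9220)
3. B_x = 44918/20745  [B is the centroid of △ACE]
4. B_y = -70577/27660  [B is the centroid of △ACE]
   → B = (44918/20745, -70577/27660)

B = (44918/20745, -70577/27660)
E = (24173/6915, -24477/9220)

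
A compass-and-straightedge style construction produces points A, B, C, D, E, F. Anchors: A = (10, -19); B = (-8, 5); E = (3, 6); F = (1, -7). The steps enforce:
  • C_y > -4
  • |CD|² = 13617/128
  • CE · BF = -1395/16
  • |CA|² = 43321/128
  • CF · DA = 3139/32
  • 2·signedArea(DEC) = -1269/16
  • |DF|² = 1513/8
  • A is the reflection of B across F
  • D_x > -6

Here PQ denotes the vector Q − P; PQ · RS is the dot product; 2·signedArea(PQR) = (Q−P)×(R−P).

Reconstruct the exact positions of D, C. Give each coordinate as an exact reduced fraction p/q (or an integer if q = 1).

1. C_x = -9/16  [line -9·x + 12·y + 675/16 = 0 ∩ |CA|² = 43321/128]
2. C_y = -63/16  [line -9·x + 12·y + 675/16 = 0 ∩ |CA|² = 43321/128]
   → C = (-9/16, -63/16)
3. D_x = -21/4  [2·signedArea(DEC) = -1269/16 ∩ CF · DA = 3139/32]
4. D_y = 21/4  [2·signedArea(DEC) = -1269/16 ∩ CF · DA = 3139/32]
   → D = (-21/4, 21/4)

C = (-9/16, -63/16)
D = (-21/4, 21/4)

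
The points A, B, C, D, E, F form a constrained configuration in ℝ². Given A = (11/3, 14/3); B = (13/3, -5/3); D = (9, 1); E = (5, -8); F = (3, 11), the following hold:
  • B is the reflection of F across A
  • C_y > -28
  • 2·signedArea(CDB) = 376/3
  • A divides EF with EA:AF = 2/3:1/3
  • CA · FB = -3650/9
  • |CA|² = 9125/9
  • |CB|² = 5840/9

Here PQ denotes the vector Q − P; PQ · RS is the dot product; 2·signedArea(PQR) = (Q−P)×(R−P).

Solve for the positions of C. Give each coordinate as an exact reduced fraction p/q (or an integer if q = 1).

C = (7, -27)

1. C_x = 7  [CA · FB = -3650/9 ∩ 2·signedArea(CDB) = 376/3]
2. C_y = -27  [CA · FB = -3650/9 ∩ 2·signedArea(CDB) = 376/3]
   → C = (7, -27)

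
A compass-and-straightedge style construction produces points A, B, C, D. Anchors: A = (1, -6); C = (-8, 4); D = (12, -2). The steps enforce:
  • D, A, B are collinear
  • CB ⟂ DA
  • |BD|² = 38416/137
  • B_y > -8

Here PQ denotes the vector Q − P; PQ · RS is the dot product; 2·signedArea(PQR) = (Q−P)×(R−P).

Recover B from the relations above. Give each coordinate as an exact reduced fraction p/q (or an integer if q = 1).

B = (-512/137, -1058/137)

1. B_x = -512/137  [D, A, B are collinear ∩ CB ⟂ DA]
2. B_y = -1058/137  [D, A, B are collinear ∩ CB ⟂ DA]
   → B = (-512/137, -1058/137)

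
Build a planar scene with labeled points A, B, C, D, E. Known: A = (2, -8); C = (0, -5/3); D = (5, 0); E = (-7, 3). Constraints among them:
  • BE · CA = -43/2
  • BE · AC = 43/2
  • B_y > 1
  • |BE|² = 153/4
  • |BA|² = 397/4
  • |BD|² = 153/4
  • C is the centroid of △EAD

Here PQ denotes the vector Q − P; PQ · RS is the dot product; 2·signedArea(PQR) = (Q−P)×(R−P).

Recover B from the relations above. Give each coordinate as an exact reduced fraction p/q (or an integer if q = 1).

B = (-1, 3/2)

1. B_x = -1  [line -2·x + 19/3·y + -23/2 = 0 ∩ |BA|² = 397/4]
2. B_y = 3/2  [line -2·x + 19/3·y + -23/2 = 0 ∩ |BA|² = 397/4]
   → B = (-1, 3/2)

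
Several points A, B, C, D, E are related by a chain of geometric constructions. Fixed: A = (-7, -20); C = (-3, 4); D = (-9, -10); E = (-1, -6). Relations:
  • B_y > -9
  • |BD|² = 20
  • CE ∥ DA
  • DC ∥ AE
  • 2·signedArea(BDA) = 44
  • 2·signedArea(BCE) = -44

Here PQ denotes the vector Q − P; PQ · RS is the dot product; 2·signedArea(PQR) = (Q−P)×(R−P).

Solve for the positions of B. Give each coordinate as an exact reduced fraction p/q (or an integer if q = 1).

B = (-5, -8)

1. B_x = -5  [line 10·x + 2·y + 66 = 0 ∩ |BD|² = 20]
2. B_y = -8  [line 10·x + 2·y + 66 = 0 ∩ |BD|² = 20]
   → B = (-5, -8)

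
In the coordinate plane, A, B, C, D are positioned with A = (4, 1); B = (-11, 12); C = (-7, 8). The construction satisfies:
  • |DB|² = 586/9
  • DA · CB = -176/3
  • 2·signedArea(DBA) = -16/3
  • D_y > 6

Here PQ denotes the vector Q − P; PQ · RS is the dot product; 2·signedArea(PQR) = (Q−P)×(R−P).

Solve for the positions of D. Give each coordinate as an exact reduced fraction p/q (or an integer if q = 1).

1. D_x = -14/3  [DA · CB = -176/3 ∩ 2·signedArea(DBA) = -16/3]
2. D_y = 7  [DA · CB = -176/3 ∩ 2·signedArea(DBA) = -16/3]
   → D = (-14/3, 7)

D = (-14/3, 7)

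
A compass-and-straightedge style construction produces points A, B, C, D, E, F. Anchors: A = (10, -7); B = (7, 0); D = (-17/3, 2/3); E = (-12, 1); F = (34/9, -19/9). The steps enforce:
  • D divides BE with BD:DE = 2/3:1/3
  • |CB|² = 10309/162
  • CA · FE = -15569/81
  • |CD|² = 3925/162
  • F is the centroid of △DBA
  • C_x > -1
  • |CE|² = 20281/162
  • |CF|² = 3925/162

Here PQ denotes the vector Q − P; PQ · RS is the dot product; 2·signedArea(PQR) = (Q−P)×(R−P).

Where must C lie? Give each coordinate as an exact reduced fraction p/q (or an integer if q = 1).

1. C_x = -17/18  [line 142/9·x + -28/9·y + 1025/81 = 0 ∩ |CF|² = 3925/162]
2. C_y = -13/18  [line 142/9·x + -28/9·y + 1025/81 = 0 ∩ |CF|² = 3925/162]
   → C = (-17/18, -13/18)

C = (-17/18, -13/18)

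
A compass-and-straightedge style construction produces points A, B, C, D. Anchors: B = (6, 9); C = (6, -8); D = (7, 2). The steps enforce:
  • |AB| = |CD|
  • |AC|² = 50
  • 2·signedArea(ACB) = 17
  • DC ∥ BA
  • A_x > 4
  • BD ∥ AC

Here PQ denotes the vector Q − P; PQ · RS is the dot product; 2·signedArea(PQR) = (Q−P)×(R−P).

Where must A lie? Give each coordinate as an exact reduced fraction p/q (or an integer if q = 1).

1. A_x = 5  [BD ∥ AC ∩ DC ∥ BA]
2. A_y = -1  [BD ∥ AC ∩ DC ∥ BA]
   → A = (5, -1)

A = (5, -1)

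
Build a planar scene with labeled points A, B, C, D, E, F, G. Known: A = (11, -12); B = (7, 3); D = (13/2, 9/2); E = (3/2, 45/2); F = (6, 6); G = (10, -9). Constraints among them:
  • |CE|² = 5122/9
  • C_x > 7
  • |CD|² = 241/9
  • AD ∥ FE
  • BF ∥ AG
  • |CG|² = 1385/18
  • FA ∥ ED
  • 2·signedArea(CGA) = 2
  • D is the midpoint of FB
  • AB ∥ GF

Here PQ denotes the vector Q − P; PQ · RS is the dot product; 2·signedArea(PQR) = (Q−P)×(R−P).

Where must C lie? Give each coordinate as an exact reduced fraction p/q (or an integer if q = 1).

1. C_x = 47/6  [line 3·x + 1·y + -23 = 0 ∩ |CE|² = 5122/9]
2. C_y = -1/2  [line 3·x + 1·y + -23 = 0 ∩ |CE|² = 5122/9]
   → C = (47/6, -1/2)

C = (47/6, -1/2)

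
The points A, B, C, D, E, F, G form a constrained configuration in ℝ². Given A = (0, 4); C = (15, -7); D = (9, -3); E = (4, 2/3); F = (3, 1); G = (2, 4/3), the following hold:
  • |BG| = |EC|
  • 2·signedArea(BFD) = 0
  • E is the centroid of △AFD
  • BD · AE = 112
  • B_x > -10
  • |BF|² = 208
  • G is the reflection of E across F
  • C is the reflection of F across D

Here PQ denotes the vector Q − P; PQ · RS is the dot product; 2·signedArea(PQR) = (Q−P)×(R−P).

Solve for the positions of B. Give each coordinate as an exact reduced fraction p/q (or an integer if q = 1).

1. B_x = -9  [2·signedArea(BFD) = 0 ∩ BD · AE = 112]
2. B_y = 9  [2·signedArea(BFD) = 0 ∩ BD · AE = 112]
   → B = (-9, 9)

B = (-9, 9)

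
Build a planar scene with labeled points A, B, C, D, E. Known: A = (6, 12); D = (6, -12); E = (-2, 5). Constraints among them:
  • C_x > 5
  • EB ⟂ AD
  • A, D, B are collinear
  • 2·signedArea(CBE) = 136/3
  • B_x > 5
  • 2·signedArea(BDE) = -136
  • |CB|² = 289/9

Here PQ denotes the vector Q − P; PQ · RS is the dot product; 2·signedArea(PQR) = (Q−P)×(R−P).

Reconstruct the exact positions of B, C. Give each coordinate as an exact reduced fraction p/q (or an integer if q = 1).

1. B_x = 6  [A, D, B are collinear ∩ EB ⟂ AD]
2. B_y = 5  [A, D, B are collinear ∩ EB ⟂ AD]
   → B = (6, 5)
3. C_y = -2/3  [2·signedArea(CBE) = 136/3]
4. C_x = 6  [|CB|² = 289/9]
   → C = (6, -2/3)

B = (6, 5)
C = (6, -2/3)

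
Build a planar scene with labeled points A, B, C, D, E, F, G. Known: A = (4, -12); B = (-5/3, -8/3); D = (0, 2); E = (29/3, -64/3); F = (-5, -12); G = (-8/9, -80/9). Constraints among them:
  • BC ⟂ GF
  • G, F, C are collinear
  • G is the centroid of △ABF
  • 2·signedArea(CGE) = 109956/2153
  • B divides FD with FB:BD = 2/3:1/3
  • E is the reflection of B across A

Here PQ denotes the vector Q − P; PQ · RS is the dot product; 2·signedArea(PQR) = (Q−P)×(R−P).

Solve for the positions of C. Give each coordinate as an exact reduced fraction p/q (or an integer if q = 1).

C = (10403/6459, -45196/6459)

1. C_x = 10403/6459  [G, F, C are collinear ∩ BC ⟂ GF]
2. C_y = -45196/6459  [G, F, C are collinear ∩ BC ⟂ GF]
   → C = (10403/6459, -45196/6459)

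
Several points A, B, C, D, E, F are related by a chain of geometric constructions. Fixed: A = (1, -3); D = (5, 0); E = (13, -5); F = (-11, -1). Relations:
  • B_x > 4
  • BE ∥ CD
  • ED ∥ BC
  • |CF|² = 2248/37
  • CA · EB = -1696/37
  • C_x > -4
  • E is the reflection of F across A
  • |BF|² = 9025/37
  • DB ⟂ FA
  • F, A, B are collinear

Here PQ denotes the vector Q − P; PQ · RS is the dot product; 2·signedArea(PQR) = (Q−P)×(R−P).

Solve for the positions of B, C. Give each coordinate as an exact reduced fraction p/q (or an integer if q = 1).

1. B_x = 163/37  [F, A, B are collinear ∩ DB ⟂ FA]
2. B_y = -132/37  [F, A, B are collinear ∩ DB ⟂ FA]
   → B = (163/37, -132/37)
3. C_x = -133/37  [BE ∥ CD ∩ ED ∥ BC]
4. C_y = 53/37  [BE ∥ CD ∩ ED ∥ BC]
   → C = (-133/37, 53/37)

B = (163/37, -132/37)
C = (-133/37, 53/37)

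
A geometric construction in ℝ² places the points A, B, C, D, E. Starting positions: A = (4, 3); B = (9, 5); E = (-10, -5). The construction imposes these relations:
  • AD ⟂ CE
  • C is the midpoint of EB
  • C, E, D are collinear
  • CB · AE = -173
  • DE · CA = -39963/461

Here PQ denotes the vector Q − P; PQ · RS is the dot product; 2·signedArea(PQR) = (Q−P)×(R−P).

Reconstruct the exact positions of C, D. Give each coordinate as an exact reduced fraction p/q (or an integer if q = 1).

C = (-1/2, 0)
D = (1964/461, 1155/461)

1. C_x = -1/2  [C is the midpoint of EB]
2. C_y = 0  [C is the midpoint of EB]
   → C = (-1/2, 0)
3. D_x = 1964/461  [C, E, D are collinear ∩ AD ⟂ CE]
4. D_y = 1155/461  [C, E, D are collinear ∩ AD ⟂ CE]
   → D = (1964/461, 1155/461)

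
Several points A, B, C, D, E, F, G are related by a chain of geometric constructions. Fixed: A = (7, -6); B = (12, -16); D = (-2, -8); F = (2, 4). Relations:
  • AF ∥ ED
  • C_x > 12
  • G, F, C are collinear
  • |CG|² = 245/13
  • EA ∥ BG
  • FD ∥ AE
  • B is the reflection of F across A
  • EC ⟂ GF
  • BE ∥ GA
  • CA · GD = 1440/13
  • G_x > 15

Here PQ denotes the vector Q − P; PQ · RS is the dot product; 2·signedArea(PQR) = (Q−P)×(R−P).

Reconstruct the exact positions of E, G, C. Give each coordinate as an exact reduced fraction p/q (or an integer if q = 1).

C = (159/13, -24/13)
E = (3, -18)
G = (16, -4)

1. E_x = 3  [AF ∥ ED ∩ FD ∥ AE]
2. E_y = -18  [AF ∥ ED ∩ FD ∥ AE]
   → E = (3, -18)
3. G_x = 16  [BE ∥ GA ∩ EA ∥ BG]
4. G_y = -4  [BE ∥ GA ∩ EA ∥ BG]
   → G = (16, -4)
5. C_x = 159/13  [G, F, C are collinear ∩ EC ⟂ GF]
6. C_y = -24/13  [G, F, C are collinear ∩ EC ⟂ GF]
   → C = (159/13, -24/13)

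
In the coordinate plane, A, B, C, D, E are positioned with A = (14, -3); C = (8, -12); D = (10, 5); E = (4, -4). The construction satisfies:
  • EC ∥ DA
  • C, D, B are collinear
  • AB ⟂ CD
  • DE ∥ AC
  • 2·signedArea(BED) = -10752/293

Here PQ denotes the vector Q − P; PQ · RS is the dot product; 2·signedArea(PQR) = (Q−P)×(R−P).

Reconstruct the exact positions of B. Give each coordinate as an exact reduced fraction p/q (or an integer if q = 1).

1. B_x = 2674/293  [C, D, B are collinear ∩ AB ⟂ CD]
2. B_y = -711/293  [C, D, B are collinear ∩ AB ⟂ CD]
   → B = (2674/293, -711/293)

B = (2674/293, -711/293)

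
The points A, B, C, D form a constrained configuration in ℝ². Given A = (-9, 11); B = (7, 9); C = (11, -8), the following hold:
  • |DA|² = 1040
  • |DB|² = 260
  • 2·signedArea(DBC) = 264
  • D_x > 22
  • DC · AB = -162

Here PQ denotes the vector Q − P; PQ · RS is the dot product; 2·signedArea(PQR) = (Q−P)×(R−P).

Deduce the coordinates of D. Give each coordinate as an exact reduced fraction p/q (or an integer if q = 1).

D = (23, 7)

1. D_x = 23  [2·signedArea(DBC) = 264 ∩ DC · AB = -162]
2. D_y = 7  [2·signedArea(DBC) = 264 ∩ DC · AB = -162]
   → D = (23, 7)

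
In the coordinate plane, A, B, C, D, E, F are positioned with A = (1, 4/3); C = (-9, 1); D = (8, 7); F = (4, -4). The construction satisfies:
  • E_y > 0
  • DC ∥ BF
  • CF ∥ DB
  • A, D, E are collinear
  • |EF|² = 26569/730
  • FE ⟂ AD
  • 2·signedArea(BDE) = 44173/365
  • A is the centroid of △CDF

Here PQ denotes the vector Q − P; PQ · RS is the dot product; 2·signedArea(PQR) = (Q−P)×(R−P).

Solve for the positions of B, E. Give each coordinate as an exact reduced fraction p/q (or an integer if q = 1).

1. B_x = 21  [DC ∥ BF ∩ CF ∥ DB]
2. B_y = 2  [DC ∥ BF ∩ CF ∥ DB]
   → B = (21, 2)
3. E_x = 149/730  [A, D, E are collinear ∩ FE ⟂ AD]
4. E_y = 503/730  [A, D, E are collinear ∩ FE ⟂ AD]
   → E = (149/730, 503/730)

B = (21, 2)
E = (149/730, 503/730)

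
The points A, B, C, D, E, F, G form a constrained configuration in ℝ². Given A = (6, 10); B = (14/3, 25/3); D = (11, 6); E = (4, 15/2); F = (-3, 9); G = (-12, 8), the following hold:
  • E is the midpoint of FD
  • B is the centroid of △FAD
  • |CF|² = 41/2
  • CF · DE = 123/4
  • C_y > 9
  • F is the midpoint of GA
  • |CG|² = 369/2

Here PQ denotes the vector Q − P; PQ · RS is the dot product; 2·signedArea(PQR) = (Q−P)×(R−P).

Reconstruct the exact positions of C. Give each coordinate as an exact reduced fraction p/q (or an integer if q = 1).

1. C_x = 3/2  [line 7·x + -3/2·y + 15/4 = 0 ∩ |CF|² = 41/2]
2. C_y = 19/2  [line 7·x + -3/2·y + 15/4 = 0 ∩ |CF|² = 41/2]
   → C = (3/2, 19/2)

C = (3/2, 19/2)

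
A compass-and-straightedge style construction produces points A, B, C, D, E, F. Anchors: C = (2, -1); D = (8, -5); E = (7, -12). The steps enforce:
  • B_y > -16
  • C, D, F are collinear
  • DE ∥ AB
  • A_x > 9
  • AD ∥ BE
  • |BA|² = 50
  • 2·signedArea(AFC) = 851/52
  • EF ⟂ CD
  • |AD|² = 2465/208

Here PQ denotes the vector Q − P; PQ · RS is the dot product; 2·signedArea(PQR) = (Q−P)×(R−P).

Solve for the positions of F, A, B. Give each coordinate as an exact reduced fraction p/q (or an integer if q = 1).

1. F_x = 137/13  [C, D, F are collinear ∩ EF ⟂ CD]
2. F_y = -87/13  [C, D, F are collinear ∩ EF ⟂ CD]
   → F = (137/13, -87/13)
3. A_x = 251/26  [line -74/13·x + -111/13·y + -703/52 = 0 ∩ |AD|² = 2465/208]
4. A_y = -417/52  [line -74/13·x + -111/13·y + -703/52 = 0 ∩ |AD|² = 2465/208]
   → A = (251/26, -417/52)
5. B_x = 225/26  [AD ∥ BE ∩ DE ∥ AB]
6. B_y = -781/52  [AD ∥ BE ∩ DE ∥ AB]
   → B = (225/26, -781/52)

A = (251/26, -417/52)
B = (225/26, -781/52)
F = (137/13, -87/13)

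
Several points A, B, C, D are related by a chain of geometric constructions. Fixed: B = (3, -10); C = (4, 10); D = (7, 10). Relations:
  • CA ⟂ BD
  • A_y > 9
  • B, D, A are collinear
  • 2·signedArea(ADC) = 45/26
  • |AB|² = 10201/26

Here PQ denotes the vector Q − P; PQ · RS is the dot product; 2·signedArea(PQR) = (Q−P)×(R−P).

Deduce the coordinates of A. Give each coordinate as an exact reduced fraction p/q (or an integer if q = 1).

A = (179/26, 245/26)

1. A_x = 179/26  [B, D, A are collinear ∩ CA ⟂ BD]
2. A_y = 245/26  [B, D, A are collinear ∩ CA ⟂ BD]
   → A = (179/26, 245/26)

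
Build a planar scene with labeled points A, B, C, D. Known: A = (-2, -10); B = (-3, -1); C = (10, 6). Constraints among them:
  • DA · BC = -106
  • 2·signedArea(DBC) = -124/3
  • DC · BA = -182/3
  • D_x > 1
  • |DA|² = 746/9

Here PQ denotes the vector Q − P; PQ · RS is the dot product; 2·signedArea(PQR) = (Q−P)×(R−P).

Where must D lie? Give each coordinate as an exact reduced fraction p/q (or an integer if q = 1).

1. D_x = 5/3  [2·signedArea(DBC) = -124/3 ∩ DA · BC = -106]
2. D_y = -5/3  [2·signedArea(DBC) = -124/3 ∩ DA · BC = -106]
   → D = (5/3, -5/3)

D = (5/3, -5/3)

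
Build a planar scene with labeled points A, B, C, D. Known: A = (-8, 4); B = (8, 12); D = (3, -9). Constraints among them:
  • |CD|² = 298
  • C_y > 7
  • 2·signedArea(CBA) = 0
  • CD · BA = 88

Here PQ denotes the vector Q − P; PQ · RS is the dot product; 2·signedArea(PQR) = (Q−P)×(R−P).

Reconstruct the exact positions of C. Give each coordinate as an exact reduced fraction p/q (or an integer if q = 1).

1. C_x = 0  [2·signedArea(CBA) = 0 ∩ CD · BA = 88]
2. C_y = 8  [2·signedArea(CBA) = 0 ∩ CD · BA = 88]
   → C = (0, 8)

C = (0, 8)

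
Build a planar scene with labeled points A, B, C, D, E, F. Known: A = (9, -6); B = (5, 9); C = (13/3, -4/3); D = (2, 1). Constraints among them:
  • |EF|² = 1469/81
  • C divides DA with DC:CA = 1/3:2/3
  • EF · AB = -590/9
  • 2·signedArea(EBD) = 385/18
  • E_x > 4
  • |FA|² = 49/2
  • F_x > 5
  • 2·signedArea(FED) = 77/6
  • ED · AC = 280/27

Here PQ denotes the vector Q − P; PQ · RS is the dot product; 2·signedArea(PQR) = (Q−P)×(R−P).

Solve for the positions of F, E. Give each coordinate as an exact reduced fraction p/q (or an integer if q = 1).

E = (89/18, 31/18)
F = (11/2, -5/2)

1. E_x = 89/18  [2·signedArea(EBD) = 385/18 ∩ ED · AC = 280/27]
2. E_y = 31/18  [2·signedArea(EBD) = 385/18 ∩ ED · AC = 280/27]
   → E = (89/18, 31/18)
3. F_x = 11/2  [2·signedArea(FED) = 77/6 ∩ EF · AB = -590/9]
4. F_y = -5/2  [2·signedArea(FED) = 77/6 ∩ EF · AB = -590/9]
   → F = (11/2, -5/2)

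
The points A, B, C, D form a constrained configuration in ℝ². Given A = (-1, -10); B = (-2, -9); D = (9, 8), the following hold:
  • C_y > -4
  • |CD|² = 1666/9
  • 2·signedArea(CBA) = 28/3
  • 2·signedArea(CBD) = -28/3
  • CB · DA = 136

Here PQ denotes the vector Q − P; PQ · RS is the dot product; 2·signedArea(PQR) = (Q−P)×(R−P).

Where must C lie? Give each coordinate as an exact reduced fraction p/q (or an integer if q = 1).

1. C_x = 2  [2·signedArea(CBD) = -28/3 ∩ CB · DA = 136]
2. C_y = -11/3  [2·signedArea(CBD) = -28/3 ∩ CB · DA = 136]
   → C = (2, -11/3)

C = (2, -11/3)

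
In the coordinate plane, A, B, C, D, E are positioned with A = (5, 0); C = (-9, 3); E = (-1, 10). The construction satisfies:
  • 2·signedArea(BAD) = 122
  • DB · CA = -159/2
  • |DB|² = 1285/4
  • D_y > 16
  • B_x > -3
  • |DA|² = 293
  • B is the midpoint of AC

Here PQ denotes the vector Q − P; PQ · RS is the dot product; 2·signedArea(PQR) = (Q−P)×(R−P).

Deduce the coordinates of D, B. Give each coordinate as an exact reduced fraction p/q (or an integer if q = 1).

B = (-2, 3/2)
D = (7, 17)

1. B_x = -2  [B is the midpoint of AC]
2. B_y = 3/2  [B is the midpoint of AC]
   → B = (-2, 3/2)
3. D_x = 7  [DB · CA = -159/2 ∩ 2·signedArea(BAD) = 122]
4. D_y = 17  [DB · CA = -159/2 ∩ 2·signedArea(BAD) = 122]
   → D = (7, 17)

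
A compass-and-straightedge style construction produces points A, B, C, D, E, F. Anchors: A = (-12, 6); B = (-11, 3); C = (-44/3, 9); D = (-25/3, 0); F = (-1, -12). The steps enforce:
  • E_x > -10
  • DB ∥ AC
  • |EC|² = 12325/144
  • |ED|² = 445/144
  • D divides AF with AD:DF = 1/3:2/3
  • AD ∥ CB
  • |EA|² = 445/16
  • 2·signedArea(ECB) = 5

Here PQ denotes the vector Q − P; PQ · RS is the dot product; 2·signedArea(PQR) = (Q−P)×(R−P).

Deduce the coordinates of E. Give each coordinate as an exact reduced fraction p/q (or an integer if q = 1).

1. E_x = -37/4  [line 6·x + 11/3·y + 50 = 0 ∩ |EC|² = 12325/144]
2. E_y = 3/2  [line 6·x + 11/3·y + 50 = 0 ∩ |EC|² = 12325/144]
   → E = (-37/4, 3/2)

E = (-37/4, 3/2)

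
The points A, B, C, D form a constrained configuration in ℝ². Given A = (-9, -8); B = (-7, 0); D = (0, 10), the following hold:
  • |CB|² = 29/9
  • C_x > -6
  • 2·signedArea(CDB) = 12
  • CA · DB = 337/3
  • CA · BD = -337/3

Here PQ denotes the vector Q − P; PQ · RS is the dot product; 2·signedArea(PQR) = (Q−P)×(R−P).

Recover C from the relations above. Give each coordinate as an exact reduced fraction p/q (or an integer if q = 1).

C = (-16/3, 2/3)

1. C_x = -16/3  [CA · BD = -337/3 ∩ 2·signedArea(CDB) = 12]
2. C_y = 2/3  [CA · BD = -337/3 ∩ 2·signedArea(CDB) = 12]
   → C = (-16/3, 2/3)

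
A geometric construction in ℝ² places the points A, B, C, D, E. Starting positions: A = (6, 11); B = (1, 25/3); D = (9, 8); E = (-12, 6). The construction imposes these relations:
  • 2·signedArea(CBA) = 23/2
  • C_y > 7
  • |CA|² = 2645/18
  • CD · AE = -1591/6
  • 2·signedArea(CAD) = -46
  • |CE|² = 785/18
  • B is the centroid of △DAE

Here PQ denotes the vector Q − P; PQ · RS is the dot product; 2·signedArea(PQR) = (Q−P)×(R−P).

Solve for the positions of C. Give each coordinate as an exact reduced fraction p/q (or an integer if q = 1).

1. C_x = -11/2  [2·signedArea(CBA) = 23/2 ∩ CD · AE = -1591/6]
2. C_y = 43/6  [2·signedArea(CBA) = 23/2 ∩ CD · AE = -1591/6]
   → C = (-11/2, 43/6)

C = (-11/2, 43/6)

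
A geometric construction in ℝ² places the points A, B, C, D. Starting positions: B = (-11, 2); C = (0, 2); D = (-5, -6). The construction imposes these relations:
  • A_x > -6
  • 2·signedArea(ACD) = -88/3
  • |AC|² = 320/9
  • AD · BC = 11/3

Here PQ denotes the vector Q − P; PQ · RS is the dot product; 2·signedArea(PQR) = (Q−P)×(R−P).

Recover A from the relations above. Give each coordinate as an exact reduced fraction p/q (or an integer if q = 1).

A = (-16/3, -2/3)

1. A_x = -16/3  [AD · BC = 11/3 ∩ 2·signedArea(ACD) = -88/3]
2. A_y = -2/3  [AD · BC = 11/3 ∩ 2·signedArea(ACD) = -88/3]
   → A = (-16/3, -2/3)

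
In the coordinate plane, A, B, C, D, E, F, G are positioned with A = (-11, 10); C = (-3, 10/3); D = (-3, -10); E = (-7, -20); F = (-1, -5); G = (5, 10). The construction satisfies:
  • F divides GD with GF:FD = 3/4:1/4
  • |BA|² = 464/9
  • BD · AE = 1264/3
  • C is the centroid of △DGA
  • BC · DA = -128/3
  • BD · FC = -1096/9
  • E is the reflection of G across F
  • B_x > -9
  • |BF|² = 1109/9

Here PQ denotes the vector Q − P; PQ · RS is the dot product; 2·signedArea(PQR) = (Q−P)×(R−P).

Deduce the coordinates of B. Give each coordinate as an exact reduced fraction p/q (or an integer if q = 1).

1. B_x = -25/3  [BD · FC = -1096/9 ∩ BC · DA = -128/3]
2. B_y = 10/3  [BD · FC = -1096/9 ∩ BC · DA = -128/3]
   → B = (-25/3, 10/3)

B = (-25/3, 10/3)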